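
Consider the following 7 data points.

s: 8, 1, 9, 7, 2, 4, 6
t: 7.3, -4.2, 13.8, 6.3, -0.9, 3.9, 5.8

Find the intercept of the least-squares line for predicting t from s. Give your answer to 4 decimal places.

n = 7, Σx = 37, Σy = 32, Σxy = 271.1, Σx² = 251
Sxx = Σx² − (Σx)²/n = 251 − 195.571429 = 55.428571
Sxy = Σxy − (Σx)(Σy)/n = 271.1 − 169.142857 = 101.957143
b = Sxy/Sxx = 101.957143/55.428571 = 1.839433
a = ȳ − b·x̄ = 4.571429 − 1.839433·5.285714 = -5.151289

-5.1513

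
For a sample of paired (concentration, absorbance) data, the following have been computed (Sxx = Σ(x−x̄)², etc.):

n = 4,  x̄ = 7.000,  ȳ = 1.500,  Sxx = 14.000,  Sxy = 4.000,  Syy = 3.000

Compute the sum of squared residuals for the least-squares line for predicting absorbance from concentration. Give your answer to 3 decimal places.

b = Sxy/Sxx = 4/14 = 0.285714
SSE = Syy − b·Sxy = 3 − 0.285714·4 = 1.857143

1.857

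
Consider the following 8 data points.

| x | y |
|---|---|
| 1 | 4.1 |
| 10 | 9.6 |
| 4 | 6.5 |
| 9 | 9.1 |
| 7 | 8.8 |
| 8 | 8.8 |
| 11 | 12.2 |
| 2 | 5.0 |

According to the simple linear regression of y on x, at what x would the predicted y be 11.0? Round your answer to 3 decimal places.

n = 8, Σx = 52, Σy = 64.1, Σxy = 484.2, Σx² = 436
Sxx = Σx² − (Σx)²/n = 436 − 338 = 98
Sxy = Σxy − (Σx)(Σy)/n = 484.2 − 416.65 = 67.55
b = Sxy/Sxx = 67.55/98 = 0.689286
a = ȳ − b·x̄ = 8.0125 − 0.689286·6.5 = 3.532143
Set a + b·x = 11.0: x = (11.0 − 3.532143) / 0.689286 = 10.834197

10.834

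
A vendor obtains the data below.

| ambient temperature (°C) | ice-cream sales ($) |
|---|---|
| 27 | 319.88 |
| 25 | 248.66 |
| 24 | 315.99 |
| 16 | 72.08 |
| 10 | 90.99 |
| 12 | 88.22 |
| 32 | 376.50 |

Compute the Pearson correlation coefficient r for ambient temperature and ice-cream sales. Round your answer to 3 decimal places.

0.947

n = 7, Σx = 146, Σy = 1512.32, Σxy = 37606.84, Σx² = 3454, Σy² = 427014.415
Sxx = Σx² − (Σx)²/n = 3454 − 3045.142857 = 408.857143
Sxy = Σxy − (Σx)(Σy)/n = 37606.84 − 31542.674286 = 6064.165714
Syy = Σy² − (Σy)²/n = 427014.415 − 326730.254629 = 100284.160371
r = Sxy/√(Sxx·Syy) = 6064.165714/√(41001895.283290) = 6064.165714/6403.272232 = 0.947042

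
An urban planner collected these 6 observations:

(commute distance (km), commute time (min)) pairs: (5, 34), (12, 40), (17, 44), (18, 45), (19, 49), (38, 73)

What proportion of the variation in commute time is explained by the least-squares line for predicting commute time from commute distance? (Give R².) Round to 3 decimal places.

n = 6, Σx = 109, Σy = 285, Σxy = 5913, Σx² = 2587, Σy² = 14447
Sxx = Σx² − (Σx)²/n = 2587 − 1980.166667 = 606.833333
Sxy = Σxy − (Σx)(Σy)/n = 5913 − 5177.5 = 735.5
Syy = Σy² − (Σy)²/n = 14447 − 13537.5 = 909.5
R² = Sxy²/(Sxx·Syy) = (735.5)²/(606.833333·909.5) = 0.980152

0.980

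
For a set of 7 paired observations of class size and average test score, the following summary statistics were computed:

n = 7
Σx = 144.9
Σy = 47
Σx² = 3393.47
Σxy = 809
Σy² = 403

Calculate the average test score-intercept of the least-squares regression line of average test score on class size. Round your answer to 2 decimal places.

Sxx = Σx² − (Σx)²/n = 3393.47 − 2999.43 = 394.04
Sxy = Σxy − (Σx)(Σy)/n = 809 − 972.9 = -163.9
b = Sxy/Sxx = -163.9/394.04 = -0.415948
a = ȳ − b·x̄ = 6.714286 − (-0.415948)·20.7 = 15.324401

15.32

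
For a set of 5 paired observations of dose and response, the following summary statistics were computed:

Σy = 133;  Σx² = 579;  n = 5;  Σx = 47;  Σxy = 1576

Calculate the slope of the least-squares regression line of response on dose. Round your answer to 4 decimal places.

2.3746

Sxx = Σx² − (Σx)²/n = 579 − 441.8 = 137.2
Sxy = Σxy − (Σx)(Σy)/n = 1576 − 1250.2 = 325.8
b = Sxy/Sxx = 325.8/137.2 = 2.374636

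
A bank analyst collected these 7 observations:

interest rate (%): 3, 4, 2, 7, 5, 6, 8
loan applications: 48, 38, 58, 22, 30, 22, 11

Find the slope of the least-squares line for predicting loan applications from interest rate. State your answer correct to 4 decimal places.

-7.4643

n = 7, Σx = 35, Σy = 229, Σxy = 936, Σx² = 203
Sxx = Σx² − (Σx)²/n = 203 − 175 = 28
Sxy = Σxy − (Σx)(Σy)/n = 936 − 1145 = -209
b = Sxy/Sxx = -209/28 = -7.464286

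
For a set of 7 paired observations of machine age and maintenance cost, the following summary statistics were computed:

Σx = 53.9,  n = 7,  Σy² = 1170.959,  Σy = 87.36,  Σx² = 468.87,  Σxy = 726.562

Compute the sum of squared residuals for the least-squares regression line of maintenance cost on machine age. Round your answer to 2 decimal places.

Sxx = Σx² − (Σx)²/n = 468.87 − 415.03 = 53.84
Sxy = Σxy − (Σx)(Σy)/n = 726.562 − 672.672 = 53.89
Syy = Σy² − (Σy)²/n = 1170.959 − 1090.2528 = 80.7062
b = Sxy/Sxx = 53.89/53.84 = 1.000929
SSE = Syy − b·Sxy = 80.7062 − 1.000929·53.89 = 26.766154

26.77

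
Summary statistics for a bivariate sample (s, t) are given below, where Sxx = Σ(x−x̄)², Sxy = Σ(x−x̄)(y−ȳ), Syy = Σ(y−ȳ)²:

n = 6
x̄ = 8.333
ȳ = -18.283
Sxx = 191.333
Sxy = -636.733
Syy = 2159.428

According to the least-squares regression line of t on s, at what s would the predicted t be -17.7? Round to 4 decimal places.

8.1578

b = Sxy/Sxx = -636.733/191.333 = -3.327879
a = ȳ − b·x̄ = -18.283 − (-3.327879)·8.333 = 9.448213
Set a + b·x = -17.7: x = (-17.7 − 9.448213) / (-3.327879) = 8.157813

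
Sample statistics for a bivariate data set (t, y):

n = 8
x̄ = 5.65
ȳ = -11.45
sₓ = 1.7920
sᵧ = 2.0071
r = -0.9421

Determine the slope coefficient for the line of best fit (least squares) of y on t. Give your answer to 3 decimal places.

-1.055

b = r · sᵧ/sₓ = -0.9421 · 2.0071/1.792 = -1.055184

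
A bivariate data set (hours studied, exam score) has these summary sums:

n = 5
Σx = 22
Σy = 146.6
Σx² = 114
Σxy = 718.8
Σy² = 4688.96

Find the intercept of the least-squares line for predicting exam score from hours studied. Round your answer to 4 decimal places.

10.4512

Sxx = Σx² − (Σx)²/n = 114 − 96.8 = 17.2
Sxy = Σxy − (Σx)(Σy)/n = 718.8 − 645.04 = 73.76
b = Sxy/Sxx = 73.76/17.2 = 4.288372
a = ȳ − b·x̄ = 29.32 − 4.288372·4.4 = 10.451163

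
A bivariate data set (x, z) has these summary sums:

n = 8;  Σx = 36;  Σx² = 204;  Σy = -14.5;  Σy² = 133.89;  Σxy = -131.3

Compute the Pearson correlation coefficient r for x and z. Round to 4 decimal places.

-0.9825

Sxx = Σx² − (Σx)²/n = 204 − 162 = 42
Sxy = Σxy − (Σx)(Σy)/n = -131.3 − (-65.25) = -66.05
Syy = Σy² − (Σy)²/n = 133.89 − 26.28125 = 107.60875
r = Sxy/√(Sxx·Syy) = -66.05/√(4519.5675) = -66.05/67.227729 = -0.982482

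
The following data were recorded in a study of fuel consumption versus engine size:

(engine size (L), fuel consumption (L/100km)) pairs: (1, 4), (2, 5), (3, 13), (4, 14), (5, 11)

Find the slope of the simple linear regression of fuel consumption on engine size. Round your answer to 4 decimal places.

n = 5, Σx = 15, Σy = 47, Σxy = 164, Σx² = 55
Sxx = Σx² − (Σx)²/n = 55 − 45 = 10
Sxy = Σxy − (Σx)(Σy)/n = 164 − 141 = 23
b = Sxy/Sxx = 23/10 = 2.3

2.3000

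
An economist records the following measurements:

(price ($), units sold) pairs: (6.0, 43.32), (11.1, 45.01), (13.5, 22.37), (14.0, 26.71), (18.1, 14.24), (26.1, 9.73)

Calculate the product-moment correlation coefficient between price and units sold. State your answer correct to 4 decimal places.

n = 6, Σx = 88.8, Σy = 161.38, Σxy = 1947.163, Σx² = 1546.28, Σy² = 5413.814
Sxx = Σx² − (Σx)²/n = 1546.28 − 1314.24 = 232.04
Sxy = Σxy − (Σx)(Σy)/n = 1947.163 − 2388.424 = -441.261
Syy = Σy² − (Σy)²/n = 5413.814 − 4340.584067 = 1073.229933
r = Sxy/√(Sxx·Syy) = -441.261/√(249032.273731) = -441.261/499.031335 = -0.884235

-0.8842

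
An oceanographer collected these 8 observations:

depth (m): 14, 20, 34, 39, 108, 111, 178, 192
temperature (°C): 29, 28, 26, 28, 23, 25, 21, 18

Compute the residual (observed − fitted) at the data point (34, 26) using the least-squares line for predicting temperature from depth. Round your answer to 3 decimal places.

n = 8, Σx = 696, Σy = 198, Σxy = 15395, Σx² = 95806
Sxx = Σx² − (Σx)²/n = 95806 − 60552 = 35254
Sxy = Σxy − (Σx)(Σy)/n = 15395 − 17226 = -1831
b = Sxy/Sxx = -1831/35254 = -0.051937
a = ȳ − b·x̄ = 24.75 − (-0.051937)·87 = 29.268551
ŷ(34) = 29.268551 + (-0.051937)·34 = 27.502681
residual = y − ŷ = 26 − 27.502681 = -1.502681

-1.503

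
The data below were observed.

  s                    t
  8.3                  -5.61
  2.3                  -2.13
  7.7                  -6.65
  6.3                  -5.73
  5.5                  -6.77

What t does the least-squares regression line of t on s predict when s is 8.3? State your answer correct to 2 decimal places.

-6.83

n = 5, Σx = 30.1, Σy = -26.89, Σxy = -176.001, Σx² = 203.41
Sxx = Σx² − (Σx)²/n = 203.41 − 181.202 = 22.208
Sxy = Σxy − (Σx)(Σy)/n = -176.001 − (-161.8778) = -14.1232
b = Sxy/Sxx = -14.1232/22.208 = -0.635951
a = ȳ − b·x̄ = -5.378 − (-0.635951)·6.02 = -1.549575
ŷ(8.3) = a + b·8.3 = -1.549575 + (-0.635951)·8.3 = -6.827968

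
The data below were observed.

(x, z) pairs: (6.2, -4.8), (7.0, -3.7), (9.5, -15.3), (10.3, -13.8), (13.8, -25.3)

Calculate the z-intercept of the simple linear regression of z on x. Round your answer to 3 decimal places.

n = 5, Σx = 46.8, Σy = -62.9, Σxy = -692.29, Σx² = 474.22
Sxx = Σx² − (Σx)²/n = 474.22 − 438.048 = 36.172
Sxy = Σxy − (Σx)(Σy)/n = -692.29 − (-588.744) = -103.546
b = Sxy/Sxx = -103.546/36.172 = -2.862601
a = ȳ − b·x̄ = -12.58 − (-2.862601)·9.36 = 14.213944

14.214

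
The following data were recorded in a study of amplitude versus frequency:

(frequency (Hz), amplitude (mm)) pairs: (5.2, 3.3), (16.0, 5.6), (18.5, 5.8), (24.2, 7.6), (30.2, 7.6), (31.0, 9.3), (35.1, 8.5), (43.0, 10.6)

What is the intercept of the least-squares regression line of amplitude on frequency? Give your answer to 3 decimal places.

n = 8, Σx = 203.2, Σy = 58.3, Σxy = 1669.95, Σx² = 6164.98
Sxx = Σx² − (Σx)²/n = 6164.98 − 5161.28 = 1003.7
Sxy = Σxy − (Σx)(Σy)/n = 1669.95 − 1480.82 = 189.13
b = Sxy/Sxx = 189.13/1003.7 = 0.188433
a = ȳ − b·x̄ = 7.2875 − 0.188433·25.4 = 2.501307

2.501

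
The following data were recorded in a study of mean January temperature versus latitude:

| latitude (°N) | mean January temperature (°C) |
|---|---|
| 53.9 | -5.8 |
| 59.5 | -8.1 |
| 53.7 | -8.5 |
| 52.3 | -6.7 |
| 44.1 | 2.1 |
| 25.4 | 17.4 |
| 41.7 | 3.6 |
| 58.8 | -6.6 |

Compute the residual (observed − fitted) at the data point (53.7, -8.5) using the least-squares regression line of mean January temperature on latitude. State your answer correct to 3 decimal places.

n = 8, Σx = 389.4, Σy = -12.6, Σxy = -1304.82, Σx² = 19850.74
Sxx = Σx² − (Σx)²/n = 19850.74 − 18954.045 = 896.695
Sxy = Σxy − (Σx)(Σy)/n = -1304.82 − (-613.305) = -691.515
b = Sxy/Sxx = -691.515/896.695 = -0.771182
a = ȳ − b·x̄ = -1.575 − (-0.771182)·48.675 = 35.962281
ŷ(53.7) = 35.962281 + (-0.771182)·53.7 = -5.450189
residual = y − ŷ = -8.5 − (-5.450189) = -3.049811

-3.050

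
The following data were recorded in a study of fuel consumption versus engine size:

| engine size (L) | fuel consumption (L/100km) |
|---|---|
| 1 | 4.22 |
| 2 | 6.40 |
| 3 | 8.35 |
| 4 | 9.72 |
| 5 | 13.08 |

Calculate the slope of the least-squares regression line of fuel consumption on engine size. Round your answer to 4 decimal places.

n = 5, Σx = 15, Σy = 41.77, Σxy = 146.35, Σx² = 55
Sxx = Σx² − (Σx)²/n = 55 − 45 = 10
Sxy = Σxy − (Σx)(Σy)/n = 146.35 − 125.31 = 21.04
b = Sxy/Sxx = 21.04/10 = 2.104

2.1040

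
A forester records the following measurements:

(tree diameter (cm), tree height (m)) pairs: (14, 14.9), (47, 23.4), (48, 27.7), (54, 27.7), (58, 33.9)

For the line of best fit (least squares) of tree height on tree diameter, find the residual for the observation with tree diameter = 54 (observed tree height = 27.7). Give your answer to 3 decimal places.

-1.513

n = 5, Σx = 221, Σy = 127.6, Σxy = 6100, Σx² = 10989
Sxx = Σx² − (Σx)²/n = 10989 − 9768.2 = 1220.8
Sxy = Σxy − (Σx)(Σy)/n = 6100 − 5639.92 = 460.08
b = Sxy/Sxx = 460.08/1220.8 = 0.376868
a = ȳ − b·x̄ = 25.52 − 0.376868·44.2 = 8.862451
ŷ(54) = 8.862451 + 0.376868·54 = 29.213303
residual = y − ŷ = 27.7 − 29.213303 = -1.513303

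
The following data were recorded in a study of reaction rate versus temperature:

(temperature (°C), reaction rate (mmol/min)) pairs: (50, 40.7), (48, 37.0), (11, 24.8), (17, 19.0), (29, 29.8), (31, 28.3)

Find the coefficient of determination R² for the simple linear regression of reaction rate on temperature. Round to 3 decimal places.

0.858

n = 6, Σx = 186, Σy = 179.6, Σxy = 6148.3, Σx² = 7016, Σy² = 5690.46
Sxx = Σx² − (Σx)²/n = 7016 − 5766 = 1250
Sxy = Σxy − (Σx)(Σy)/n = 6148.3 − 5567.6 = 580.7
Syy = Σy² − (Σy)²/n = 5690.46 − 5376.026667 = 314.433333
R² = Sxy²/(Sxx·Syy) = (580.7)²/(1250·314.433333) = 0.857956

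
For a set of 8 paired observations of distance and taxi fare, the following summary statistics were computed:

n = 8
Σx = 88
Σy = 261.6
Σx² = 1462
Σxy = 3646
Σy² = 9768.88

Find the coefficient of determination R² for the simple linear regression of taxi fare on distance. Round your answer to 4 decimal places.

Sxx = Σx² − (Σx)²/n = 1462 − 968 = 494
Sxy = Σxy − (Σx)(Σy)/n = 3646 − 2877.6 = 768.4
Syy = Σy² − (Σy)²/n = 9768.88 − 8554.32 = 1214.56
R² = Sxy²/(Sxx·Syy) = (768.4)²/(494·1214.56) = 0.984076

0.9841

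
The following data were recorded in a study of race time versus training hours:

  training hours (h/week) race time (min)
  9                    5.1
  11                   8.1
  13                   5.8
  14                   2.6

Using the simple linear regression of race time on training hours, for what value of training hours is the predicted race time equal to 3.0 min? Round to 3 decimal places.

n = 4, Σx = 47, Σy = 21.6, Σxy = 246.8, Σx² = 567
Sxx = Σx² − (Σx)²/n = 567 − 552.25 = 14.75
Sxy = Σxy − (Σx)(Σy)/n = 246.8 − 253.8 = -7
b = Sxy/Sxx = -7/14.75 = -0.474576
a = ȳ − b·x̄ = 5.4 − (-0.474576)·11.75 = 10.976271
Set a + b·x = 3.0: x = (3.0 − 10.976271) / (-0.474576) = 16.807143

16.807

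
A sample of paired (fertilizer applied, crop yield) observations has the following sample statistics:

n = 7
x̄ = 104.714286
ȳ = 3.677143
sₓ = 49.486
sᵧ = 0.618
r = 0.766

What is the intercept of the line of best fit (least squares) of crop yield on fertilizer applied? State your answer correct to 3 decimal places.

b = r · sᵧ/sₓ = 0.766 · 0.618/49.486 = 0.009566
a = ȳ − b·x̄ = 3.677143 − 0.009566·104.714286 = 2.675436

2.675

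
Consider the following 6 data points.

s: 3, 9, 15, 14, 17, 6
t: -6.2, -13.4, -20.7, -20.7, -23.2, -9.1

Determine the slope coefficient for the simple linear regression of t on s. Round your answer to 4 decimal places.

n = 6, Σx = 64, Σy = -93.3, Σxy = -1188.5, Σx² = 836
Sxx = Σx² − (Σx)²/n = 836 − 682.666667 = 153.333333
Sxy = Σxy − (Σx)(Σy)/n = -1188.5 − (-995.2) = -193.3
b = Sxy/Sxx = -193.3/153.333333 = -1.260652

-1.2607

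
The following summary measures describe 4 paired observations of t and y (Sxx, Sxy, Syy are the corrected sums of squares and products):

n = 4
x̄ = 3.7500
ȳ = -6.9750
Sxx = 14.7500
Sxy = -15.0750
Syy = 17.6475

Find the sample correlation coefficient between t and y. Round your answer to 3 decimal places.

r = Sxy/√(Sxx·Syy) = -15.075/√(260.300625) = -15.075/16.133835 = -0.934372

-0.934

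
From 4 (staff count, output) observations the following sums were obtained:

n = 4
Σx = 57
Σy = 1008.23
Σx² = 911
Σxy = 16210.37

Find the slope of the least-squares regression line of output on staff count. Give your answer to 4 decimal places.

18.6642

Sxx = Σx² − (Σx)²/n = 911 − 812.25 = 98.75
Sxy = Σxy − (Σx)(Σy)/n = 16210.37 − 14367.2775 = 1843.0925
b = Sxy/Sxx = 1843.0925/98.75 = 18.664228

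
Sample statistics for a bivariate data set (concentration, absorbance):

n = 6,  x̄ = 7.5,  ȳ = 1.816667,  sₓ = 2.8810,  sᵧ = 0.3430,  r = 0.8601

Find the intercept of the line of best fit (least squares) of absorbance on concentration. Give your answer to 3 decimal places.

1.049

b = r · sᵧ/sₓ = 0.8601 · 0.343/2.881 = 0.102400
a = ȳ − b·x̄ = 1.816667 − 0.102400·7.5 = 1.048667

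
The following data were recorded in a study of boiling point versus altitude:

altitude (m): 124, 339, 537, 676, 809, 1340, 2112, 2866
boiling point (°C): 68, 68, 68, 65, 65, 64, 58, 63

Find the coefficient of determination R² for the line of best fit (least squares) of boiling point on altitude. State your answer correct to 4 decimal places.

n = 8, Σx = 8803, Σy = 519, Σxy = 553339, Σx² = 16000223, Σy² = 33751
Sxx = Σx² − (Σx)²/n = 16000223 − 9686601.125 = 6313621.875
Sxy = Σxy − (Σx)(Σy)/n = 553339 − 571094.625 = -17755.625
Syy = Σy² − (Σy)²/n = 33751 − 33670.125 = 80.875
R² = Sxy²/(Sxx·Syy) = (-17755.625)²/(6313621.875·80.875) = 0.617418

0.6174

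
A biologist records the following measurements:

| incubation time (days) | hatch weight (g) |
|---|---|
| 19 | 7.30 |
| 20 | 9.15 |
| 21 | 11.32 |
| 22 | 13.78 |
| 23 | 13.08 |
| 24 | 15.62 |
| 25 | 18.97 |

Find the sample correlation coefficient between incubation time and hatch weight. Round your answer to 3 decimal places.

0.975

n = 7, Σx = 154, Σy = 89.22, Σxy = 2012.55, Σx² = 3416, Σy² = 1229.975
Sxx = Σx² − (Σx)²/n = 3416 − 3388 = 28
Sxy = Σxy − (Σx)(Σy)/n = 2012.55 − 1962.84 = 49.71
Syy = Σy² − (Σy)²/n = 1229.975 − 1137.172629 = 92.802371
r = Sxy/√(Sxx·Syy) = 49.71/√(2598.4664) = 49.71/50.975155 = 0.975181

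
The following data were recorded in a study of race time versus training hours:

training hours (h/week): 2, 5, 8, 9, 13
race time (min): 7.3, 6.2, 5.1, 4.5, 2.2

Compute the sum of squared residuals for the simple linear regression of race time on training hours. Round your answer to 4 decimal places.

0.2721

n = 5, Σx = 37, Σy = 25.3, Σxy = 155.5, Σx² = 343, Σy² = 142.83
Sxx = Σx² − (Σx)²/n = 343 − 273.8 = 69.2
Sxy = Σxy − (Σx)(Σy)/n = 155.5 − 187.22 = -31.72
Syy = Σy² − (Σy)²/n = 142.83 − 128.018 = 14.812
b = Sxy/Sxx = -31.72/69.2 = -0.458382
SSE = Syy − b·Sxy = 14.812 − (-0.458382)·(-31.72) = 0.272139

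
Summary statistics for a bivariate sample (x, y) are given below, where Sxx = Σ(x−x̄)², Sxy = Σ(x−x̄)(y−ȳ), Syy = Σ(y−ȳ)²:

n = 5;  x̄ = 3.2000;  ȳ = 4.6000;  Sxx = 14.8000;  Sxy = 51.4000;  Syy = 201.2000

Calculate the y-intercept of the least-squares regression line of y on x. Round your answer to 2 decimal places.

-6.51

b = Sxy/Sxx = 51.4/14.8 = 3.472973
a = ȳ − b·x̄ = 4.6 − 3.472973·3.2 = -6.513514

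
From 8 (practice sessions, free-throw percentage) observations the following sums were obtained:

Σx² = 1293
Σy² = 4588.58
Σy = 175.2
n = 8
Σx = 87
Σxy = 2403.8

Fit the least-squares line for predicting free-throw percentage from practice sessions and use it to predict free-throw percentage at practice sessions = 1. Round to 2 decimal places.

7.71

Sxx = Σx² − (Σx)²/n = 1293 − 946.125 = 346.875
Sxy = Σxy − (Σx)(Σy)/n = 2403.8 − 1905.3 = 498.5
b = Sxy/Sxx = 498.5/346.875 = 1.437117
a = ȳ − b·x̄ = 21.9 − 1.437117·10.875 = 6.271351
ŷ(1) = a + b·1 = 6.271351 + 1.437117·1 = 7.708468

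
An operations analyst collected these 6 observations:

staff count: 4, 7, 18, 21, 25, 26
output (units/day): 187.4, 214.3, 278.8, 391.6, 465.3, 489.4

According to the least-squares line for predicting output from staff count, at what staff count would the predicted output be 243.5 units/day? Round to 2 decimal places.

9.74

n = 6, Σx = 101, Σy = 2026.8, Σxy = 39848.6, Σx² = 2131
Sxx = Σx² − (Σx)²/n = 2131 − 1700.166667 = 430.833333
Sxy = Σxy − (Σx)(Σy)/n = 39848.6 − 34117.8 = 5730.8
b = Sxy/Sxx = 5730.8/430.833333 = 13.301663
a = ȳ − b·x̄ = 337.8 − 13.301663·16.833333 = 113.888665
Set a + b·x = 243.5: x = (243.5 − 113.888665) / 13.301663 = 9.743994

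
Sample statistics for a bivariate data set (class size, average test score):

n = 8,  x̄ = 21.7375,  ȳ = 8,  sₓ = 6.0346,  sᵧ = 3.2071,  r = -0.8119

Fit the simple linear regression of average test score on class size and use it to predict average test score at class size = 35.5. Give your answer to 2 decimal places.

2.06

b = r · sᵧ/sₓ = -0.8119 · 3.2071/6.0346 = -0.431486
a = ȳ − b·x̄ = 8 − (-0.431486)·21.7375 = 17.379424
ŷ(35.5) = a + b·35.5 = 17.379424 + (-0.431486)·35.5 = 2.061676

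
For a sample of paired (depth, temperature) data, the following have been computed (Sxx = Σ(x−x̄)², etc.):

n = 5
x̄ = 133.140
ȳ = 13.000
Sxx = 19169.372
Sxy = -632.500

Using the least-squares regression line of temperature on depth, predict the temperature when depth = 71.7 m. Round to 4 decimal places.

b = Sxy/Sxx = -632.5/19169.372 = -0.032995
a = ȳ − b·x̄ = 13 − (-0.032995)·133.14 = 17.393000
ŷ(71.7) = a + b·71.7 = 17.393000 + (-0.032995)·71.7 = 15.027234

15.0272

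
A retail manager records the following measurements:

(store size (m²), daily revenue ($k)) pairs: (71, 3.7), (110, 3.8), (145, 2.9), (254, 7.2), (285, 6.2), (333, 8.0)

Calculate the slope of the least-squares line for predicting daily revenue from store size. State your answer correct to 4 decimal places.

n = 6, Σx = 1198, Σy = 31.8, Σxy = 7361, Σx² = 294796
Sxx = Σx² − (Σx)²/n = 294796 − 239200.666667 = 55595.333333
Sxy = Σxy − (Σx)(Σy)/n = 7361 − 6349.4 = 1011.6
b = Sxy/Sxx = 1011.6/55595.333333 = 0.018196

0.0182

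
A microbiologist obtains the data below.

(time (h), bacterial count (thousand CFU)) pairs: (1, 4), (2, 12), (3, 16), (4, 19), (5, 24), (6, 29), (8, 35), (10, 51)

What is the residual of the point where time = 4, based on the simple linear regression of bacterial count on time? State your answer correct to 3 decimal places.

n = 8, Σx = 39, Σy = 190, Σxy = 1236, Σx² = 255
Sxx = Σx² − (Σx)²/n = 255 − 190.125 = 64.875
Sxy = Σxy − (Σx)(Σy)/n = 1236 − 926.25 = 309.75
b = Sxy/Sxx = 309.75/64.875 = 4.774566
a = ȳ − b·x̄ = 23.75 − 4.774566·4.875 = 0.473988
ŷ(4) = 0.473988 + 4.774566·4 = 19.572254
residual = y − ŷ = 19 − 19.572254 = -0.572254

-0.572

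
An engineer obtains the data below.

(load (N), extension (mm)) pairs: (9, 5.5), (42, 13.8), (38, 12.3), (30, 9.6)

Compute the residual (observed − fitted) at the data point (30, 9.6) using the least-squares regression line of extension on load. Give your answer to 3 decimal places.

n = 4, Σx = 119, Σy = 41.2, Σxy = 1384.5, Σx² = 4189
Sxx = Σx² − (Σx)²/n = 4189 − 3540.25 = 648.75
Sxy = Σxy − (Σx)(Σy)/n = 1384.5 − 1225.7 = 158.8
b = Sxy/Sxx = 158.8/648.75 = 0.244778
a = ȳ − b·x̄ = 10.3 − 0.244778·29.75 = 3.017842
ŷ(30) = 3.017842 + 0.244778·30 = 10.361195
residual = y − ŷ = 9.6 − 10.361195 = -0.761195

-0.761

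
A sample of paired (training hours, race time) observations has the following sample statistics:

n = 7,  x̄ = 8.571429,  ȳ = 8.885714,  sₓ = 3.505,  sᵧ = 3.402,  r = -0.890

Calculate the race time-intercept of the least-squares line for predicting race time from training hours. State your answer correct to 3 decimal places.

16.290

b = r · sᵧ/sₓ = -0.89 · 3.402/3.505 = -0.863846
a = ȳ − b·x̄ = 8.885714 − (-0.863846)·8.571429 = 16.290108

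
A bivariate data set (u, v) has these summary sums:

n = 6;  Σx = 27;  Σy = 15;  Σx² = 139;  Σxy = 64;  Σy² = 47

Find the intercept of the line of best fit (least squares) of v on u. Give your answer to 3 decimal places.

3.400

Sxx = Σx² − (Σx)²/n = 139 − 121.5 = 17.5
Sxy = Σxy − (Σx)(Σy)/n = 64 − 67.5 = -3.5
b = Sxy/Sxx = -3.5/17.5 = -0.2
a = ȳ − b·x̄ = 2.5 − (-0.2)·4.5 = 3.4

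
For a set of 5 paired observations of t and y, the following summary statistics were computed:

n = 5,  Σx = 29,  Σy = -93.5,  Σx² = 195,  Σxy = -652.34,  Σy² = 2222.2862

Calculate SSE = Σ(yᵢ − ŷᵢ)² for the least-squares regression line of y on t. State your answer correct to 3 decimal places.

Sxx = Σx² − (Σx)²/n = 195 − 168.2 = 26.8
Sxy = Σxy − (Σx)(Σy)/n = -652.34 − (-542.3) = -110.04
Syy = Σy² − (Σy)²/n = 2222.2862 − 1748.45 = 473.8362
b = Sxy/Sxx = -110.04/26.8 = -4.105970
SSE = Syy − b·Sxy = 473.8362 − (-4.105970)·(-110.04) = 22.015245

22.015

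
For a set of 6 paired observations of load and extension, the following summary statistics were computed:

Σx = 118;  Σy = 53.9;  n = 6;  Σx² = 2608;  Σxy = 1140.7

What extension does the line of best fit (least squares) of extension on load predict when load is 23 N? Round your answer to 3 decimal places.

9.919

Sxx = Σx² − (Σx)²/n = 2608 − 2320.666667 = 287.333333
Sxy = Σxy − (Σx)(Σy)/n = 1140.7 − 1060.033333 = 80.666667
b = Sxy/Sxx = 80.666667/287.333333 = 0.280742
a = ȳ − b·x̄ = 8.983333 − 0.280742·19.666667 = 3.462065
ŷ(23) = a + b·23 = 3.462065 + 0.280742·23 = 9.919142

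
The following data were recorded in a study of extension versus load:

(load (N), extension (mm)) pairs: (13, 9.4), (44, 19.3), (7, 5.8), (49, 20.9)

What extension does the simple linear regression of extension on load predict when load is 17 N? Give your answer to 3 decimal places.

9.961

n = 4, Σx = 113, Σy = 55.4, Σxy = 2036.1, Σx² = 4555
Sxx = Σx² − (Σx)²/n = 4555 − 3192.25 = 1362.75
Sxy = Σxy − (Σx)(Σy)/n = 2036.1 − 1565.05 = 471.05
b = Sxy/Sxx = 471.05/1362.75 = 0.345661
a = ȳ − b·x̄ = 13.85 − 0.345661·28.25 = 4.085067
ŷ(17) = a + b·17 = 4.085067 + 0.345661·17 = 9.961310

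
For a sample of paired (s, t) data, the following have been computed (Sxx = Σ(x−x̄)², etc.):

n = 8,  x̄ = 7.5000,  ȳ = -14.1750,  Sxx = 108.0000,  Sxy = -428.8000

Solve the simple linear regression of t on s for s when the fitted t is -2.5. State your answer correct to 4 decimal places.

b = Sxy/Sxx = -428.8/108 = -3.970370
a = ȳ − b·x̄ = -14.175 − (-3.970370)·7.5 = 15.602778
Set a + b·x = -2.5: x = (-2.5 − 15.602778) / (-3.970370) = 4.559468

4.5595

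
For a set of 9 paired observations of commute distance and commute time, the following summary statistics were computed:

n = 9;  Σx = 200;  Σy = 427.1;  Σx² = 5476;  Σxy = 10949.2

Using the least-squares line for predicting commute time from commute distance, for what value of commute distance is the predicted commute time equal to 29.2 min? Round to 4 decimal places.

9.3069

Sxx = Σx² − (Σx)²/n = 5476 − 4444.444444 = 1031.555556
Sxy = Σxy − (Σx)(Σy)/n = 10949.2 − 9491.111111 = 1458.088889
b = Sxy/Sxx = 1458.088889/1031.555556 = 1.413486
a = ȳ − b·x̄ = 47.455556 − 1.413486·22.222222 = 16.044765
Set a + b·x = 29.2: x = (29.2 − 16.044765) / 1.413486 = 9.306947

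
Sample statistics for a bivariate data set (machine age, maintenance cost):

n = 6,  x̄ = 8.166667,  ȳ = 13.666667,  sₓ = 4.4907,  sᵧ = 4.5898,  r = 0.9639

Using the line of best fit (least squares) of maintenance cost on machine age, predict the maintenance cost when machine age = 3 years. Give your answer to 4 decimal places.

8.5766

b = r · sᵧ/sₓ = 0.9639 · 4.5898/4.4907 = 0.985171
a = ȳ − b·x̄ = 13.666667 − 0.985171·8.166667 = 5.621102
ŷ(3) = a + b·3 = 5.621102 + 0.985171·3 = 8.576616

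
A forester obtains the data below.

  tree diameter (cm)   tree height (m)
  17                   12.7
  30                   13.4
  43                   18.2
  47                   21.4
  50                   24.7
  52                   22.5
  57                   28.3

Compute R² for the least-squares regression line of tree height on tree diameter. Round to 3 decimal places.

n = 7, Σx = 296, Σy = 141.2, Σxy = 6424.4, Σx² = 13700, Σy² = 3047.28
Sxx = Σx² − (Σx)²/n = 13700 − 12516.571429 = 1183.428571
Sxy = Σxy − (Σx)(Σy)/n = 6424.4 − 5970.742857 = 453.657143
Syy = Σy² − (Σy)²/n = 3047.28 − 2848.205714 = 199.074286
R² = Sxy²/(Sxx·Syy) = (453.657143)²/(1183.428571·199.074286) = 0.873571

0.874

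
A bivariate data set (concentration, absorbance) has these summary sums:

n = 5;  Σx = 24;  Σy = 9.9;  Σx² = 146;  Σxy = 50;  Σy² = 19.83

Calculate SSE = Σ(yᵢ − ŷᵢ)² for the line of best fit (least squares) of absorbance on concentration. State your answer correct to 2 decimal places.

Sxx = Σx² − (Σx)²/n = 146 − 115.2 = 30.8
Sxy = Σxy − (Σx)(Σy)/n = 50 − 47.52 = 2.48
Syy = Σy² − (Σy)²/n = 19.83 − 19.602 = 0.228
b = Sxy/Sxx = 2.48/30.8 = 0.080519
SSE = Syy − b·Sxy = 0.228 − 0.080519·2.48 = 0.028312

0.03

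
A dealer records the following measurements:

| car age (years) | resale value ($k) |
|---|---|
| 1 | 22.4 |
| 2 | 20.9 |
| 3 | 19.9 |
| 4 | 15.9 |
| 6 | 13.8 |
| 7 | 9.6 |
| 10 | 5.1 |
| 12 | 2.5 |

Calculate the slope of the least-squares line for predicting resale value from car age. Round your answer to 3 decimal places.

-1.897

n = 8, Σx = 45, Σy = 110.1, Σxy = 418.5, Σx² = 359
Sxx = Σx² − (Σx)²/n = 359 − 253.125 = 105.875
Sxy = Σxy − (Σx)(Σy)/n = 418.5 − 619.3125 = -200.8125
b = Sxy/Sxx = -200.8125/105.875 = -1.896694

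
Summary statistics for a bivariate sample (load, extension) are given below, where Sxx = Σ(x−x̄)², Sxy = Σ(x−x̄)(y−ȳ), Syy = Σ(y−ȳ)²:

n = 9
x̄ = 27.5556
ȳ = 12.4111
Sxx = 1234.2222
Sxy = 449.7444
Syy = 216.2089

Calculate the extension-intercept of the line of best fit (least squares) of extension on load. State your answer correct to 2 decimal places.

2.37

b = Sxy/Sxx = 449.7444/1234.2222 = 0.364395
a = ȳ − b·x̄ = 12.4111 − 0.364395·27.5556 = 2.369977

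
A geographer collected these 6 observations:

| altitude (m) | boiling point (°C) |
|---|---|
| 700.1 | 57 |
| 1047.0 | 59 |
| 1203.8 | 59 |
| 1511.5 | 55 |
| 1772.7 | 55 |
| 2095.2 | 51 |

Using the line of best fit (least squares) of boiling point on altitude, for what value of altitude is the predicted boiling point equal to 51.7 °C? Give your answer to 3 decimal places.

2265.599

n = 6, Σx = 8330.3, Σy = 336, Σxy = 460189.1, Σx² = 12852444.03
Sxx = Σx² − (Σx)²/n = 12852444.03 − 11565649.681667 = 1286794.348333
Sxy = Σxy − (Σx)(Σy)/n = 460189.1 − 466496.8 = -6307.7
b = Sxy/Sxx = -6307.7/1286794.348333 = -0.004902
a = ȳ − b·x̄ = 56 − (-0.004902)·1388.383333 = 62.805676
Set a + b·x = 51.7: x = (51.7 − 62.805676) / (-0.004902) = 2265.599386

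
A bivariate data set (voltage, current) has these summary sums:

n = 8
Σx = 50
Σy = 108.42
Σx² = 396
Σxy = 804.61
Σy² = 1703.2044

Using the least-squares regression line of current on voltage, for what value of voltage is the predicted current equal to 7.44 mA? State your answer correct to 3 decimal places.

2.231

Sxx = Σx² − (Σx)²/n = 396 − 312.5 = 83.5
Sxy = Σxy − (Σx)(Σy)/n = 804.61 − 677.625 = 126.985
b = Sxy/Sxx = 126.985/83.5 = 1.520778
a = ȳ − b·x̄ = 13.5525 − 1.520778·6.25 = 4.047635
Set a + b·x = 7.44: x = (7.44 − 4.047635) / 1.520778 = 2.230677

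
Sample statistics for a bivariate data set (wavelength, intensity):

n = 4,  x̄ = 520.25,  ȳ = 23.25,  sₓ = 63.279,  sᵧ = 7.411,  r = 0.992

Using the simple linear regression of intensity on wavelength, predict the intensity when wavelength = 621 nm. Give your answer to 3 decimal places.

b = r · sᵧ/sₓ = 0.992 · 7.411/63.279 = 0.116179
a = ȳ − b·x̄ = 23.25 − 0.116179·520.25 = -37.192298
ŷ(621) = a + b·621 = -37.192298 + 0.116179·621 = 34.955068

34.955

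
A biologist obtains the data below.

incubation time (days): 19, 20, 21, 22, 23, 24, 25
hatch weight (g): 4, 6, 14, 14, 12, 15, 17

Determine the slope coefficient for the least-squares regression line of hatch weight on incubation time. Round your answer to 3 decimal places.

1.964

n = 7, Σx = 154, Σy = 82, Σxy = 1859, Σx² = 3416
Sxx = Σx² − (Σx)²/n = 3416 − 3388 = 28
Sxy = Σxy − (Σx)(Σy)/n = 1859 − 1804 = 55
b = Sxy/Sxx = 55/28 = 1.964286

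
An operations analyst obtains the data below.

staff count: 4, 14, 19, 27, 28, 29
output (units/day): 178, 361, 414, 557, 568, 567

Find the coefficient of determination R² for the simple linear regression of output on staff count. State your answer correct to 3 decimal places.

n = 6, Σx = 121, Σy = 2645, Σxy = 61018, Σx² = 2927, Σy² = 1287763
Sxx = Σx² − (Σx)²/n = 2927 − 2440.166667 = 486.833333
Sxy = Σxy − (Σx)(Σy)/n = 61018 − 53340.833333 = 7677.166667
Syy = Σy² − (Σy)²/n = 1287763 − 1166004.166667 = 121758.833333
R² = Sxy²/(Sxx·Syy) = (7677.166667)²/(486.833333·121758.833333) = 0.994309

0.994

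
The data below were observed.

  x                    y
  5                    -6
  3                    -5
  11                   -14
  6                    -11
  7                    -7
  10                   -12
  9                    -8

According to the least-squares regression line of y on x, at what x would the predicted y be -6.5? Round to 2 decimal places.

4.66

n = 7, Σx = 51, Σy = -63, Σxy = -506, Σx² = 421
Sxx = Σx² − (Σx)²/n = 421 − 371.571429 = 49.428571
Sxy = Σxy − (Σx)(Σy)/n = -506 − (-459) = -47
b = Sxy/Sxx = -47/49.428571 = -0.950867
a = ȳ − b·x̄ = -9 − (-0.950867)·7.285714 = -2.072254
Set a + b·x = -6.5: x = (-6.5 − (-2.072254)) / (-0.950867) = 4.656535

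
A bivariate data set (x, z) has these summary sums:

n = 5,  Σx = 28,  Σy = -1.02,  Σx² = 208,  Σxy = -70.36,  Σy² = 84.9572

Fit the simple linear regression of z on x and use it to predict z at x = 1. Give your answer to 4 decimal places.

5.6042

Sxx = Σx² − (Σx)²/n = 208 − 156.8 = 51.2
Sxy = Σxy − (Σx)(Σy)/n = -70.36 − (-5.712) = -64.648
b = Sxy/Sxx = -64.648/51.2 = -1.262656
a = ȳ − b·x̄ = -0.204 − (-1.262656)·5.6 = 6.866875
ŷ(1) = a + b·1 = 6.866875 + (-1.262656)·1 = 5.604219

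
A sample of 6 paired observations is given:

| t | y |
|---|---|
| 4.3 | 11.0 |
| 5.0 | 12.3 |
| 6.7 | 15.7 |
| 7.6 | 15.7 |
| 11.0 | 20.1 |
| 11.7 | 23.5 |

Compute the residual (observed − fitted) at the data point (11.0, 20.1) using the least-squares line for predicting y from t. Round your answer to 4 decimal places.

n = 6, Σx = 46.3, Σy = 98.3, Σxy = 829.36, Σx² = 404.03
Sxx = Σx² − (Σx)²/n = 404.03 − 357.281667 = 46.748333
Sxy = Σxy − (Σx)(Σy)/n = 829.36 − 758.548333 = 70.811667
b = Sxy/Sxx = 70.811667/46.748333 = 1.514742
a = ȳ − b·x̄ = 16.383333 − 1.514742·7.716667 = 4.694574
ŷ(11.0) = 4.694574 + 1.514742·11 = 21.356736
residual = y − ŷ = 20.1 − 21.356736 = -1.256736

-1.2567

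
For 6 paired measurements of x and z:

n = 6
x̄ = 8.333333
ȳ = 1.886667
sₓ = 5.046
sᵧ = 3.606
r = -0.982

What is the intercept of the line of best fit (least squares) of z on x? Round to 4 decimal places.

7.7347

b = r · sᵧ/sₓ = -0.982 · 3.606/5.046 = -0.701762
a = ȳ − b·x̄ = 1.886667 − (-0.701762)·8.333333 = 7.734685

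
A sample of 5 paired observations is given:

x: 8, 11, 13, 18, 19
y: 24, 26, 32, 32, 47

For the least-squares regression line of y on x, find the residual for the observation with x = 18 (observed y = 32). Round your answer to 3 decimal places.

n = 5, Σx = 69, Σy = 161, Σxy = 2363, Σx² = 1039
Sxx = Σx² − (Σx)²/n = 1039 − 952.2 = 86.8
Sxy = Σxy − (Σx)(Σy)/n = 2363 − 2221.8 = 141.2
b = Sxy/Sxx = 141.2/86.8 = 1.626728
a = ȳ − b·x̄ = 32.2 − 1.626728·13.8 = 9.751152
ŷ(18) = 9.751152 + 1.626728·18 = 39.032258
residual = y − ŷ = 32 − 39.032258 = -7.032258

-7.032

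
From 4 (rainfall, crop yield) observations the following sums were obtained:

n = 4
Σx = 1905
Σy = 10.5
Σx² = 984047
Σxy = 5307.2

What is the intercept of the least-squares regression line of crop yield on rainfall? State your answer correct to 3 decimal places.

Sxx = Σx² − (Σx)²/n = 984047 − 907256.25 = 76790.75
Sxy = Σxy − (Σx)(Σy)/n = 5307.2 − 5000.625 = 306.575
b = Sxy/Sxx = 306.575/76790.75 = 0.003992
a = ȳ − b·x̄ = 2.625 − 0.003992·476.25 = 0.723647

0.724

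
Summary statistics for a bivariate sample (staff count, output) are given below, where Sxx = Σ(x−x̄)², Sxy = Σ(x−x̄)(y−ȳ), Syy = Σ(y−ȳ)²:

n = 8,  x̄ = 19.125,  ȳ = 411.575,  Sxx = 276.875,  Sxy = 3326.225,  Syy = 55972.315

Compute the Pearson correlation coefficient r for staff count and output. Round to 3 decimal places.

0.845

r = Sxy/√(Sxx·Syy) = 3326.225/√(15497334.715625) = 3326.225/3936.665431 = 0.844935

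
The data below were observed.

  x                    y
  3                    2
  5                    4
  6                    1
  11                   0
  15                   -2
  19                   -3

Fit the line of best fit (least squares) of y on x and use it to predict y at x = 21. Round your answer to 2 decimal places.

n = 6, Σx = 59, Σy = 2, Σxy = -55, Σx² = 777
Sxx = Σx² − (Σx)²/n = 777 − 580.166667 = 196.833333
Sxy = Σxy − (Σx)(Σy)/n = -55 − 19.666667 = -74.666667
b = Sxy/Sxx = -74.666667/196.833333 = -0.379340
a = ȳ − b·x̄ = 0.333333 − (-0.379340)·9.833333 = 4.063506
ŷ(21) = a + b·21 = 4.063506 + (-0.379340)·21 = -3.902625

-3.90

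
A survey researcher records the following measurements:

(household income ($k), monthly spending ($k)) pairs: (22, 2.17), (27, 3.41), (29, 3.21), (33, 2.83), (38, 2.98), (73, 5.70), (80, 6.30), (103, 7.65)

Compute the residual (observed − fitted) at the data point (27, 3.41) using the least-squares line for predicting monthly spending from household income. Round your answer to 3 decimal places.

0.651

n = 8, Σx = 405, Σy = 34.25, Σxy = 2147.58, Σx² = 26925
Sxx = Σx² − (Σx)²/n = 26925 − 20503.125 = 6421.875
Sxy = Σxy − (Σx)(Σy)/n = 2147.58 − 1733.90625 = 413.67375
b = Sxy/Sxx = 413.67375/6421.875 = 0.064416
a = ȳ − b·x̄ = 4.28125 − 0.064416·50.625 = 1.020172
ŷ(27) = 1.020172 + 0.064416·27 = 2.759414
residual = y − ŷ = 3.41 − 2.759414 = 0.650586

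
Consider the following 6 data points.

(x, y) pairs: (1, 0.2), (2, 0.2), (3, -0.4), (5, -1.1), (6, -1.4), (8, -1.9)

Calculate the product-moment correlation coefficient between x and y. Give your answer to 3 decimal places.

n = 6, Σx = 25, Σy = -4.4, Σxy = -29.7, Σx² = 139, Σy² = 7.02
Sxx = Σx² − (Σx)²/n = 139 − 104.166667 = 34.833333
Sxy = Σxy − (Σx)(Σy)/n = -29.7 − (-18.333333) = -11.366667
Syy = Σy² − (Σy)²/n = 7.02 − 3.226667 = 3.793333
r = Sxy/√(Sxx·Syy) = -11.366667/√(132.134444) = -11.366667/11.494975 = -0.988838

-0.989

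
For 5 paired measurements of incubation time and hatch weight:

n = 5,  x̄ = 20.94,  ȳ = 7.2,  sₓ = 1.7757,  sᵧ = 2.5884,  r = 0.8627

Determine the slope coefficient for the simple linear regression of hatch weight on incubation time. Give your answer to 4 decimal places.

1.2575

b = r · sᵧ/sₓ = 0.8627 · 2.5884/1.7757 = 1.257539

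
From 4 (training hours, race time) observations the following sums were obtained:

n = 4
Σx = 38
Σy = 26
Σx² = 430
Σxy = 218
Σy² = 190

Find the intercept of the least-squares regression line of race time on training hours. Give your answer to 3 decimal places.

Sxx = Σx² − (Σx)²/n = 430 − 361 = 69
Sxy = Σxy − (Σx)(Σy)/n = 218 − 247 = -29
b = Sxy/Sxx = -29/69 = -0.420290
a = ȳ − b·x̄ = 6.5 − (-0.420290)·9.5 = 10.492754

10.493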